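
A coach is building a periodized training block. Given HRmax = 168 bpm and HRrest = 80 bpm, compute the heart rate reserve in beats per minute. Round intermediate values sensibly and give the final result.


Heart rate reserve = maximum HR minus resting HR
HRR = 168 - 80 = 88 bpm

88 bpm


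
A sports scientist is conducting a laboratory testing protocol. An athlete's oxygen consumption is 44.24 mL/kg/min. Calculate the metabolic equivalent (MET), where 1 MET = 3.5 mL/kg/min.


MET = VO2 / 3.5
= 44.24 / 3.5
= 12.64 METs

12.64 METs


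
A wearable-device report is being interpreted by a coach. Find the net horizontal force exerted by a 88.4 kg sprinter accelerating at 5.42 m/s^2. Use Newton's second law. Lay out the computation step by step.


Newton's second law: F = m * a
F = 88.4 * 5.42 = 479.13 N

479.13 N


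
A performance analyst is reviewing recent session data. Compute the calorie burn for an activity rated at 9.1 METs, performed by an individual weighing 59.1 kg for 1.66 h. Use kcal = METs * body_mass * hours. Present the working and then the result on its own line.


Product of METs and mass = 9.1 * 59.1 = 537.81
Total kcal = 537.81 * 1.66 = 892.76 kcal

892.76 kcal


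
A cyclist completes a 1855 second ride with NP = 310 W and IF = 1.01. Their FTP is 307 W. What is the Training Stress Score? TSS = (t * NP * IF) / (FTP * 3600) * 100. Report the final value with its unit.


t * NP * IF = 1855 * 310 * 1.01 = 580800.5
FTP * 3600 = 1105200
TSS = (580800.5 / 1105200) * 100 = 52.55

52.55 TSS


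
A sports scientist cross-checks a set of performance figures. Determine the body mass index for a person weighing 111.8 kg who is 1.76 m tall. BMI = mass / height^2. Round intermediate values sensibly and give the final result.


BMI = mass / height^2
= 111.8 / 1.76^2
= 111.8 / 3.0976
= 36.09 kg/m^2

36.09 kg/m^2


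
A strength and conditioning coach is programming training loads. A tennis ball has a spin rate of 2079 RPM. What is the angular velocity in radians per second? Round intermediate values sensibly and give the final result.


Convert RPM to rad/s: multiply by 2*pi and divide by 60
omega = 2079 * 2 * pi / 60
= 217.712 rad/s

217.712 rad/s


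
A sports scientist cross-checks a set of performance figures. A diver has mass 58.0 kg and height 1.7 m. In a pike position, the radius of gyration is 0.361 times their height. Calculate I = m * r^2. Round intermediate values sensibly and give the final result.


r = 0.361 * 1.7 = 0.6137 m
I = m * r^2 = 58.0 * 0.376628 = 21.844 kg*m^2

21.844 kg*m^2


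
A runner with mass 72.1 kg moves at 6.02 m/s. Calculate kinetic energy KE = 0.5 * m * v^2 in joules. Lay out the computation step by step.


v^2 = 6.02^2 = 36.2404
KE = 0.5 * 72.1 * 36.2404
= 1306.47 J

1306.47 J


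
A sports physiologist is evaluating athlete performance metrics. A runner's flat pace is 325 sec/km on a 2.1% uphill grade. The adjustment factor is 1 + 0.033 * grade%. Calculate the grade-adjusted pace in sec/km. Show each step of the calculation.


Factor = 1 + 0.033 * 2.1 = 1.0693
Adjusted pace = 325 * 1.0693
= 347.52 sec/km

347.52 s/km


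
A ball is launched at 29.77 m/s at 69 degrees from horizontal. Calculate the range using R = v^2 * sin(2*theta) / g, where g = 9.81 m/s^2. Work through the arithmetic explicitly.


sin(2 * 69) = sin(138) = 0.669131
v^2 = 29.77^2 = 886.2529
R = 886.2529 * 0.669131 / 9.81
= 60.45 m

60.45 m


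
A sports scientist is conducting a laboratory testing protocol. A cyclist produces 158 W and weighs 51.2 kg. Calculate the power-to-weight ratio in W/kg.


P/W = power / mass
= 158 / 51.2
= 3.086 W/kg

3.086 W/kg


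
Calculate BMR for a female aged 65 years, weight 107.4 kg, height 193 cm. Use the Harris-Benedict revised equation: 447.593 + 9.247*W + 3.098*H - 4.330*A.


Substituting values:
W term = 9.247 * 107.4 = 993.1278
H term = 3.098 * 193 = 597.914
A term = 4.330 * 65 = 281.45
BMR = 1757.18 kcal/day

1757.18 kcal/day


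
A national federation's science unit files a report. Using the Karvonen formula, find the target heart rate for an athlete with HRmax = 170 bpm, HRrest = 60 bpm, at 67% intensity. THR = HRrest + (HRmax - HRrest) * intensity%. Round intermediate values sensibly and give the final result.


HRR = 170 - 60 = 110
THR = 60 + 110 * 0.67
= 60 + 73.7
= 133.7 bpm

133.7 bpm


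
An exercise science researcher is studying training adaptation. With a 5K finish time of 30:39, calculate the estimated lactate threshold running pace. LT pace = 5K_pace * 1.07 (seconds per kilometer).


Race duration = 1839 s for 5 km
Average pace = 1839 / 5 = 367.8 s/km
LT pace = 367.8 * 1.07
= 393.55 s/km

393.55 s/km


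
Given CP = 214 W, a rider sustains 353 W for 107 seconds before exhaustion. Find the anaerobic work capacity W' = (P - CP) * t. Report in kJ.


Excess power = 353 - 214 = 139 W
Work above CP = 139 * 107 = 14873 J
W' = 14.873 kJ

14.873 kJ


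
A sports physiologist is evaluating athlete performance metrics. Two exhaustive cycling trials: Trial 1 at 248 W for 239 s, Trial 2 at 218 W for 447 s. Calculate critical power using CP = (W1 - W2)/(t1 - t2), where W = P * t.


W1 = 248 * 239 = 59272 J
W2 = 218 * 447 = 97446 J
CP = (59272 - 97446) / (239 - 447)
= -38174 / -208
= 183.53 W

183.53 W


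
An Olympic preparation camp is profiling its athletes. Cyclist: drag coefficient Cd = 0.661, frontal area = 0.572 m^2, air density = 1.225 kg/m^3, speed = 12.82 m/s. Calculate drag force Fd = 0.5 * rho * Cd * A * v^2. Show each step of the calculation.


v^2 = 12.82^2 = 164.3524
Fd = 0.5 * 1.225 * 0.661 * 0.572 * 164.3524
= 38.061 N

38.061 N


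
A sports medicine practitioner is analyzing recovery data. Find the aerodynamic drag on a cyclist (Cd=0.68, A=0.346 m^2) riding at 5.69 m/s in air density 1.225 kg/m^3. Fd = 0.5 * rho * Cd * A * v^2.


Fd = 0.5 * 1.225 * 0.68 * 0.346 * 5.69^2
= 0.5 * 1.225 * 0.68 * 0.346 * 32.3761
= 4.666 N

4.666 N


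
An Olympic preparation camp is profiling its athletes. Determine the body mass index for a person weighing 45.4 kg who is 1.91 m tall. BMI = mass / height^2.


BMI = mass / height^2
= 45.4 / 1.91^2
= 45.4 / 3.6481
= 12.44 kg/m^2

12.44 kg/m^2


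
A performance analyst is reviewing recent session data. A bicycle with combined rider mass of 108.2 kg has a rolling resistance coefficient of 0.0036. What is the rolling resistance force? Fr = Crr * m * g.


Fr = 0.0036 * 108.2 * 9.81
= 0.38952 * 9.81
= 3.821 N

3.821 N


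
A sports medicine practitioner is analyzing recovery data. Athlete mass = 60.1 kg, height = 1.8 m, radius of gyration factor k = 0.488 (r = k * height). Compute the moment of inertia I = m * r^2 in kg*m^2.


r = k * height = 0.488 * 1.8 = 0.8784 m
r^2 = 0.8784^2 = 0.771587
I = 60.1 * 0.771587 = 46.372 kg*m^2

46.372 kg*m^2


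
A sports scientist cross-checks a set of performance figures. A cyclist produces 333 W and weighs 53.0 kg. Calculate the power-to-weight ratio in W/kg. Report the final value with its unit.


P/W = power / mass
= 333 / 53.0
= 6.283 W/kg

6.283 W/kg


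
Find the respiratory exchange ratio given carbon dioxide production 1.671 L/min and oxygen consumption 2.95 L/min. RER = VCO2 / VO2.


VCO2 = 1.671 L/min
VO2 = 2.95 L/min
RER = 1.671 / 2.95 = 0.5664

0.5664


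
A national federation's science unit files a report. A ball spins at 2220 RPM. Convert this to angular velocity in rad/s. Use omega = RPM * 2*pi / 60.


omega = 2220 * 2 * pi / 60
= 2220 * 6.28318531 / 60
= 13948.671 / 60
= 232.478 rad/s

232.478 rad/s


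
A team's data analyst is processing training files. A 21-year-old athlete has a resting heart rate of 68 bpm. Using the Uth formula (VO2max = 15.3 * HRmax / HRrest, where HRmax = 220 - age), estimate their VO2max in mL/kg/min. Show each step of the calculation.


HRmax = 220 - 21 = 199 bpm
Ratio = HRmax / HRrest = 199 / 68 = 2.9265
VO2max = 15.3 * 2.9265 = 44.78 mL/kg/min

44.78 mL/kg/min


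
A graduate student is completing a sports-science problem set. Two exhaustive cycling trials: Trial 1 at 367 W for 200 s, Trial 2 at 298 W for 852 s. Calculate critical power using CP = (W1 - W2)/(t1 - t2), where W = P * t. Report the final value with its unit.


W1 = 367 * 200 = 73400 J
W2 = 298 * 852 = 253896 J
CP = (73400 - 253896) / (200 - 852)
= -180496 / -652
= 276.83 W

276.83 W


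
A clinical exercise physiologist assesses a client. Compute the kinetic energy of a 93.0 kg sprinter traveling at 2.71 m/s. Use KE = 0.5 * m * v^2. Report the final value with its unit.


Velocity squared = 7.3441
KE = 0.5 * 93.0 * 7.3441 = 341.5 J

341.5 J


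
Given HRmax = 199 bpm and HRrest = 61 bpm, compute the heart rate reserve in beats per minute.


Heart rate reserve = maximum HR minus resting HR
HRR = 199 - 61 = 138 bpm

138 bpm


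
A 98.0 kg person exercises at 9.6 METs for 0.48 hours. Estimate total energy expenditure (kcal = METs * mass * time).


Energy = METs * mass(kg) * time(h)
= 9.6 * 98.0 * 0.48
= 451.58 kcal

451.58 kcal


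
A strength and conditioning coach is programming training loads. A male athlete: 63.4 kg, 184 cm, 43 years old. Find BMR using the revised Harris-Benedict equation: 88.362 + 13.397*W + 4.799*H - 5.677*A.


Intercept = 88.362
Weight contribution = 13.397 * 63.4 = 849.3698
Height contribution = 4.799 * 184 = 883.016
Age contribution = 5.677 * 43 = 244.111
BMR = 88.362 + 849.3698 + 883.016 - 244.111
= 1576.64 kcal/day

1576.64 kcal/day


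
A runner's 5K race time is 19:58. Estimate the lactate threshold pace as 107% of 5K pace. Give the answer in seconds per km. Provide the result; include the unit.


Total race time = 19*60 + 58 = 1198 seconds
5K pace = 1198 / 5 = 239.6 sec/km
LT pace = 239.6 * 1.07 = 256.37 sec/km

256.37 s/km


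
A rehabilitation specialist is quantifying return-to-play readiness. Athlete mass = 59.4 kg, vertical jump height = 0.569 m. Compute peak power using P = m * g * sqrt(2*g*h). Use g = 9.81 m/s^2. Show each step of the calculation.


sqrt(2 * 9.81 * 0.569) = sqrt(11.16378) = 3.341224 m/s
P = 59.4 * 9.81 * 3.341224
= 1946.98 W

1946.98 W


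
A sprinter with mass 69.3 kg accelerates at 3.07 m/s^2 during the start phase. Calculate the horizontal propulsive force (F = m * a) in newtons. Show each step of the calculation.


F = m * a
= 69.3 * 3.07
= 212.75 N

212.75 N


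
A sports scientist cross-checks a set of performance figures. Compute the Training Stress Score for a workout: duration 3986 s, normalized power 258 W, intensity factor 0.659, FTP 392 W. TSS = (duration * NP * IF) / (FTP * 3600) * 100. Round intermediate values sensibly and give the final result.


Product = 3986 * 258 * 0.659 = 677707.692
Base = 392 * 3600 = 1411200
TSS = 677707.692 / 1411200 * 100 = 48.02

48.02 TSS


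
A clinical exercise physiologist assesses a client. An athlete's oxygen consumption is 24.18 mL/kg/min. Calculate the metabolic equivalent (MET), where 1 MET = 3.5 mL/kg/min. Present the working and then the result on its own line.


MET = VO2 / 3.5
= 24.18 / 3.5
= 6.91 METs

6.91 METs


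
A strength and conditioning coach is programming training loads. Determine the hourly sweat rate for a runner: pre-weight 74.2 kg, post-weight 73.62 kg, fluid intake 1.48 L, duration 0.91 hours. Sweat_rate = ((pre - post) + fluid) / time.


Mass lost = 74.2 - 73.62 = 0.58 kg
Add fluid consumed: 0.58 + 1.48 = 2.06 L total sweat
Sweat rate = 2.06 / 0.91 = 2.264 L/h

2.264 L/h


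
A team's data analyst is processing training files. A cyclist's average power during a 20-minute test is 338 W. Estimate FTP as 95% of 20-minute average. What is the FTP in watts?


FTP = 20-min power * 0.95
= 338 * 0.95
= 321.1 W

321.1 W


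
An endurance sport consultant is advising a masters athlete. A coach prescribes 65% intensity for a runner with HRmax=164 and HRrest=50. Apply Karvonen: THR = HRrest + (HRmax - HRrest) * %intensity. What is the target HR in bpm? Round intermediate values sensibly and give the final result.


Heart rate reserve = 164 - 50 = 114
Intensity fraction = 65 / 100 = 0.65
THR = 50 + 114 * 0.65 = 124.1 bpm

124.1 bpm


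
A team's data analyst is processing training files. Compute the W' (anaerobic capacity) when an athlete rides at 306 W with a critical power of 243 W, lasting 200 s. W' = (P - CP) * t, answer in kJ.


Above-CP power = 63 W
Duration = 200 s
W' = 63 * 200 = 12600 J
Convert: 12600 / 1000 = 12.6 kJ

12.6 kJ


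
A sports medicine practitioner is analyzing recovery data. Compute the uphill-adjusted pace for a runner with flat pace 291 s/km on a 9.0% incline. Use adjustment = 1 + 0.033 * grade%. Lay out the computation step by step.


Adjustment factor = 1 + 0.033 * 9.0 = 1.297
Grade-adjusted pace = 291 * 1.297 = 377.43 s/km

377.43 s/km


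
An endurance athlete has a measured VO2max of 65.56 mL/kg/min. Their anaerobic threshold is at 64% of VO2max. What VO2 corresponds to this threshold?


Anaerobic threshold VO2 = VO2max * 64%
= 65.56 * 0.64
= 41.96 mL/kg/min

41.96 mL/kg/min


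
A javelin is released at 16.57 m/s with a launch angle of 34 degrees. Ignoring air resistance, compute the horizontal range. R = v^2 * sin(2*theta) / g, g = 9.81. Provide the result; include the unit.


Launch speed squared = 274.5649
sin(2 * 34 deg) = 0.927184
Range = 274.5649 * 0.927184 / 9.81
= 25.95 m

25.95 m


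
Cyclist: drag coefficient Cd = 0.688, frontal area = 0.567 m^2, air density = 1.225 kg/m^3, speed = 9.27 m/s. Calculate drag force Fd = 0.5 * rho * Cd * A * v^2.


v^2 = 9.27^2 = 85.9329
Fd = 0.5 * 1.225 * 0.688 * 0.567 * 85.9329
= 20.532 N

20.532 N


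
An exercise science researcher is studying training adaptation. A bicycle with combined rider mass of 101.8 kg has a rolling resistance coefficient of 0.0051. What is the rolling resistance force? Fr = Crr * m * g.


Fr = 0.0051 * 101.8 * 9.81
= 0.51918 * 9.81
= 5.093 N

5.093 N


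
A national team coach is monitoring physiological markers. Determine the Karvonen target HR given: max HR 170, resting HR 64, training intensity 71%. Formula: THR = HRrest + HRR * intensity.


HRR = HRmax - HRrest = 170 - 64 = 106
THR = 64 + 106 * 0.71
= 139.26 bpm

139.26 bpm


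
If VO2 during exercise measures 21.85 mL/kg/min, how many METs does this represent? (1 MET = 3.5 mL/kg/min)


METs = VO2 / 3.5 = 21.85 / 3.5 = 6.24

6.24 METs


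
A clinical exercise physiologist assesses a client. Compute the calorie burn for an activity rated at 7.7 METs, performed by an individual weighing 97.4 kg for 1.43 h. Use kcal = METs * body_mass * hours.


Product of METs and mass = 7.7 * 97.4 = 749.98
Total kcal = 749.98 * 1.43 = 1072.47 kcal

1072.47 kcal


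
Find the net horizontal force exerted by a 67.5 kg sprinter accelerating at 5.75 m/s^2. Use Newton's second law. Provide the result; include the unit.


Newton's second law: F = m * a
F = 67.5 * 5.75 = 388.13 N

388.13 N


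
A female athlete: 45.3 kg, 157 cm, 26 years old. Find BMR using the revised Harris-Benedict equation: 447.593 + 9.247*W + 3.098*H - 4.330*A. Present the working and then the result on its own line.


Intercept = 447.593
Weight contribution = 9.247 * 45.3 = 418.8891
Height contribution = 3.098 * 157 = 486.386
Age contribution = 4.33 * 26 = 112.58
BMR = 447.593 + 418.8891 + 486.386 - 112.58
= 1240.29 kcal/day

1240.29 kcal/day


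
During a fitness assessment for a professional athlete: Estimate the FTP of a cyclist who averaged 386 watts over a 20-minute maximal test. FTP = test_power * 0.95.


FTP = 386 * 0.95 = 366.7 W

366.7 W


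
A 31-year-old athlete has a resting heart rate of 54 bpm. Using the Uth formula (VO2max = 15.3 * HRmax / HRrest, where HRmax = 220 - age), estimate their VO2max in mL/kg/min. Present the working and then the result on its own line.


HRmax = 220 - 31 = 189 bpm
Ratio = HRmax / HRrest = 189 / 54 = 3.5
VO2max = 15.3 * 3.5 = 53.55 mL/kg/min

53.55 mL/kg/min


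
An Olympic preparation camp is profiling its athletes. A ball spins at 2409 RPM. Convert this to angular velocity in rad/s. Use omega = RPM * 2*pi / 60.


omega = 2409 * 2 * pi / 60
= 2409 * 6.28318531 / 60
= 15136.193 / 60
= 252.27 rad/s

252.27 rad/s


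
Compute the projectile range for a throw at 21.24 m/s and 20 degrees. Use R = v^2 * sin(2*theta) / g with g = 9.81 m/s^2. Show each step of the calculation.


Two times the angle = 40 degrees
sin(40) = 0.642788
R = 451.1376 * 0.642788 / 9.81 = 29.56 m

29.56 m


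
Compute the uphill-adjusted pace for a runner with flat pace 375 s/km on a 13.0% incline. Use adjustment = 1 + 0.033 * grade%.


Adjustment factor = 1 + 0.033 * 13.0 = 1.429
Grade-adjusted pace = 375 * 1.429 = 535.88 s/km

535.88 s/km


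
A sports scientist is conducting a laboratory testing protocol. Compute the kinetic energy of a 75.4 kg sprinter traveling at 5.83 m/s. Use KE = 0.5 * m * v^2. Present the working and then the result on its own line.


Velocity squared = 33.9889
KE = 0.5 * 75.4 * 33.9889 = 1281.38 J

1281.38 J


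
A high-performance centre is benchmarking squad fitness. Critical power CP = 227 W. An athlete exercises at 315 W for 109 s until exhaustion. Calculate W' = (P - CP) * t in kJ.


P - CP = 315 - 227 = 88 W
W' = 88 * 109 = 9592 J
= 9592 / 1000 = 9.592 kJ

9.592 kJ


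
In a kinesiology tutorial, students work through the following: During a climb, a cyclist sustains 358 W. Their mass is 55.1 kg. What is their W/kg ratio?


Power-to-weight = 358 W / 55.1 kg
= 6.497 W/kg

6.497 W/kg


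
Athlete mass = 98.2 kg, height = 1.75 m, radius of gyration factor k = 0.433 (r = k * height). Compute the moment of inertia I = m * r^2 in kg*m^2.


r = k * height = 0.433 * 1.75 = 0.75775 m
r^2 = 0.75775^2 = 0.574185
I = 98.2 * 0.574185 = 56.385 kg*m^2

56.385 kg*m^2


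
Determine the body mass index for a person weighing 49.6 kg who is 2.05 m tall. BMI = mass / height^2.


BMI = mass / height^2
= 49.6 / 2.05^2
= 49.6 / 4.2025
= 11.8 kg/m^2

11.8 kg/m^2


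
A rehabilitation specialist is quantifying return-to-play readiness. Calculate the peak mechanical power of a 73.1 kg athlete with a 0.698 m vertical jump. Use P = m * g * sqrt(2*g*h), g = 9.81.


First, sqrt(2gh) = sqrt(2 * 9.81 * 0.698)
= sqrt(13.69476) = 3.700643 m/s
Power = 73.1 * 9.81 * 3.700643 = 2653.77 W

2653.77 W


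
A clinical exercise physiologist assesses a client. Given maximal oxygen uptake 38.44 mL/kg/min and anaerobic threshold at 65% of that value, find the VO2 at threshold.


Percentage as decimal = 0.65
VO2 at AT = 38.44 * 0.65 = 24.99 mL/kg/min

24.99 mL/kg/min


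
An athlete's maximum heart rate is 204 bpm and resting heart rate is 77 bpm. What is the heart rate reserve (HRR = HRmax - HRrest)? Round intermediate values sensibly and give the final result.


HRR = HRmax - HRrest
= 204 - 77
= 127 bpm

127 bpm


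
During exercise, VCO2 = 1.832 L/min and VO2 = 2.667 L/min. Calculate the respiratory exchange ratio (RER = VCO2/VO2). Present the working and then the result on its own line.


RER = VCO2 / VO2
= 1.832 / 2.667
= 0.6869

0.6869


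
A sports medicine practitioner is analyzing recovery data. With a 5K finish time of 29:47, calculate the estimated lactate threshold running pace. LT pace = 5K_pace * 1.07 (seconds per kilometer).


Race duration = 1787 s for 5 km
Average pace = 1787 / 5 = 357.4 s/km
LT pace = 357.4 * 1.07
= 382.42 s/km

382.42 s/km


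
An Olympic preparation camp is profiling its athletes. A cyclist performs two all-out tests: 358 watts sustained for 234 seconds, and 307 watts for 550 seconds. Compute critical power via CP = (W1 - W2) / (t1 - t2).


W1 = P1 * t1 = 358 * 234 = 83772 J
W2 = P2 * t2 = 307 * 550 = 168850 J
CP = (83772 - 168850) / (234 - 550)
= 269.23 W

269.23 W


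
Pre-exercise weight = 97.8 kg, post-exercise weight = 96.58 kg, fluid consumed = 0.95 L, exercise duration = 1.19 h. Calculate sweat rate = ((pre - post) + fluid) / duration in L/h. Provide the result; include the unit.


Weight loss = 97.8 - 96.58 = 1.22 kg (approx L)
Total sweat = 1.22 + 0.95 = 2.17 L
Sweat rate = 2.17 / 1.19 = 1.824 L/h

1.824 L/h


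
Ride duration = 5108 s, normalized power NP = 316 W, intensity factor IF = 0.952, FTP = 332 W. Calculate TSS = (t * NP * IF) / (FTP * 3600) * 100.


Numerator = 5108 * 316 * 0.952 = 1536649.856
Denominator = 332 * 3600 = 1195200
TSS = 1536649.856 / 1195200 * 100
= 128.57

128.57 TSS


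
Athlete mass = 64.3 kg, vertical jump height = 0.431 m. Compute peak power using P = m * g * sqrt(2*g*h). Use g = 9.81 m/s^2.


sqrt(2 * 9.81 * 0.431) = sqrt(8.45622) = 2.907958 m/s
P = 64.3 * 9.81 * 2.907958
= 1834.29 W

1834.29 W


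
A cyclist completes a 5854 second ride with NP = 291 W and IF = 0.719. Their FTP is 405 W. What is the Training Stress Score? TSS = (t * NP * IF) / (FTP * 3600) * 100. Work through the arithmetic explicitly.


t * NP * IF = 5854 * 291 * 0.719 = 1224826.566
FTP * 3600 = 1458000
TSS = (1224826.566 / 1458000) * 100 = 84.01

84.01 TSS


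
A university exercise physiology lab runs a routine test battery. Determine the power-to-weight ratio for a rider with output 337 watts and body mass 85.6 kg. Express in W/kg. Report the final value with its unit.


P/W = 337 / 85.6 = 3.937 W/kg

3.937 W/kg


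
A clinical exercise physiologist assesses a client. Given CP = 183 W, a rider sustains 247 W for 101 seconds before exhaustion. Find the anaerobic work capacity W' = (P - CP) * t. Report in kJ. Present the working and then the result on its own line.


Excess power = 247 - 183 = 64 W
Work above CP = 64 * 101 = 6464 J
W' = 6.464 kJ

6.464 kJ


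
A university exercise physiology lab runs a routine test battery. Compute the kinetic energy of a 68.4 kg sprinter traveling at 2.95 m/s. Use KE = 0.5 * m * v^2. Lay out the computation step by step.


Velocity squared = 8.7025
KE = 0.5 * 68.4 * 8.7025 = 297.63 J

297.63 J


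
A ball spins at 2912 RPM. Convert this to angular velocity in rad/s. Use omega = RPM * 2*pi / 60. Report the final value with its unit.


omega = 2912 * 2 * pi / 60
= 2912 * 6.28318531 / 60
= 18296.636 / 60
= 304.944 rad/s

304.944 rad/s


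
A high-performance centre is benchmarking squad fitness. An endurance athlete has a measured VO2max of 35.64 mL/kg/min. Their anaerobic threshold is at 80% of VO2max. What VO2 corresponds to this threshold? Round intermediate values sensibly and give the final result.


Anaerobic threshold VO2 = VO2max * 80%
= 35.64 * 0.8
= 28.51 mL/kg/min

28.51 mL/kg/min


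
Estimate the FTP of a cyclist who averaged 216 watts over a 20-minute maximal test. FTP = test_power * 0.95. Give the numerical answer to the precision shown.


FTP = 216 * 0.95 = 205.2 W

205.2 W


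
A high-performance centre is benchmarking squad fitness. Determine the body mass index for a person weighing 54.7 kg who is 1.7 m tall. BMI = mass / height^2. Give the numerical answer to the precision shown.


BMI = mass / height^2
= 54.7 / 1.7^2
= 54.7 / 2.89
= 18.93 kg/m^2

18.93 kg/m^2


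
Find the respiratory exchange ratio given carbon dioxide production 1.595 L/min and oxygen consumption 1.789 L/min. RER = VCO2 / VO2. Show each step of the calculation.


VCO2 = 1.595 L/min
VO2 = 1.789 L/min
RER = 1.595 / 1.789 = 0.8916

0.8916


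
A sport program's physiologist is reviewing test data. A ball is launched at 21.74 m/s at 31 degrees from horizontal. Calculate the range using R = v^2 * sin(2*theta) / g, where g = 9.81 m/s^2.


sin(2 * 31) = sin(62) = 0.882948
v^2 = 21.74^2 = 472.6276
R = 472.6276 * 0.882948 / 9.81
= 42.539 m

42.539 m


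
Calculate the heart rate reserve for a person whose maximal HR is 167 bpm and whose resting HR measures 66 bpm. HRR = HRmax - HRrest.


HRmax = 167 bpm
HRrest = 66 bpm
HRR = 167 - 66 = 101 bpm

101 bpm


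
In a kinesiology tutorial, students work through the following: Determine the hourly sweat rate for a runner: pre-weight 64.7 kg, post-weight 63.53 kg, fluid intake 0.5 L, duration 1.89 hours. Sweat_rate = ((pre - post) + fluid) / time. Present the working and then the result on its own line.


Mass lost = 64.7 - 63.53 = 1.17 kg
Add fluid consumed: 1.17 + 0.5 = 1.67 L total sweat
Sweat rate = 1.67 / 1.89 = 0.884 L/h

0.884 L/h


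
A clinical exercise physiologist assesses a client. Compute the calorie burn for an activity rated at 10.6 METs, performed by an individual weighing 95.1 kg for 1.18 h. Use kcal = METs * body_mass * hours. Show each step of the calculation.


Product of METs and mass = 10.6 * 95.1 = 1008.06
Total kcal = 1008.06 * 1.18 = 1189.51 kcal

1189.51 kcal


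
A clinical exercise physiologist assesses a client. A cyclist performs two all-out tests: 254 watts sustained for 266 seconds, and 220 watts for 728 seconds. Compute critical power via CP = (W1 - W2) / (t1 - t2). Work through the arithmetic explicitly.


W1 = P1 * t1 = 254 * 266 = 67564 J
W2 = P2 * t2 = 220 * 728 = 160160 J
CP = (67564 - 160160) / (266 - 728)
= 200.42 W

200.42 W


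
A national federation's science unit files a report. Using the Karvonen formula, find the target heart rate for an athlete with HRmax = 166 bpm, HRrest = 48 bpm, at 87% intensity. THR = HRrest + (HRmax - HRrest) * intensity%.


HRR = 166 - 48 = 118
THR = 48 + 118 * 0.87
= 48 + 102.66
= 150.66 bpm

150.66 bpm


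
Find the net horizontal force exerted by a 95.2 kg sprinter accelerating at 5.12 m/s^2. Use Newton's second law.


Newton's second law: F = m * a
F = 95.2 * 5.12 = 487.42 N

487.42 N


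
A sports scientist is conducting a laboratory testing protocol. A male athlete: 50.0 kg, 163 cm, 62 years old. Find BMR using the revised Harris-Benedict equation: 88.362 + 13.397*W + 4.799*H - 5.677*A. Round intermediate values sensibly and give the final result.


Intercept = 88.362
Weight contribution = 13.397 * 50.0 = 669.85
Height contribution = 4.799 * 163 = 782.237
Age contribution = 5.677 * 62 = 351.974
BMR = 88.362 + 669.85 + 782.237 - 351.974
= 1188.48 kcal/day

1188.48 kcal/day


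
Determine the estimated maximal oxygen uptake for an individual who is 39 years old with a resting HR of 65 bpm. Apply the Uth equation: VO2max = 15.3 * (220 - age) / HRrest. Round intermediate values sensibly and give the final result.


HRmax = 220 - 39 = 181
VO2max = 15.3 * (181 / 65)
= 15.3 * 2.7846
= 42.6 mL/kg/min

42.6 mL/kg/min


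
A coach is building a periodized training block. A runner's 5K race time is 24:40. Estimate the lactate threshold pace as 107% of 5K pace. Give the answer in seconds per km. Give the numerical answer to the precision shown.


Total race time = 24*60 + 40 = 1480 seconds
5K pace = 1480 / 5 = 296.0 sec/km
LT pace = 296.0 * 1.07 = 316.72 sec/km

316.72 s/km


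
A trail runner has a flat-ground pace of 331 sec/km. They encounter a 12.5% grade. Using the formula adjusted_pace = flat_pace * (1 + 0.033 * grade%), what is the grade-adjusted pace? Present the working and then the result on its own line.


Grade factor = 1 + 0.033 * 12.5 = 1.4125
Adjusted = 331 * 1.4125 = 467.54 sec/km

467.54 s/km


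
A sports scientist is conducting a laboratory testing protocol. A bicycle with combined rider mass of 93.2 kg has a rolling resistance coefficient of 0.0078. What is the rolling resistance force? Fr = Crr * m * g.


Fr = 0.0078 * 93.2 * 9.81
= 0.72696 * 9.81
= 7.131 N

7.131 N


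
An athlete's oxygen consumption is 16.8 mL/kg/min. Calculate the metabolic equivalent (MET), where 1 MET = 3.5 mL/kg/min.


MET = VO2 / 3.5
= 16.8 / 3.5
= 4.8 METs

4.8 METs


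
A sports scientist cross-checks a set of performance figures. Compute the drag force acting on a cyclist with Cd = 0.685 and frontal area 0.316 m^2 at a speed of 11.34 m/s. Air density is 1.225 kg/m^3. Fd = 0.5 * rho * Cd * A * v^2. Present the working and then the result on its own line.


Step 1: v^2 = 128.5956
Step 2: Fd = 0.5 * 1.225 * 0.685 * 0.316 * 128.5956
= 17.049 N

17.049 N


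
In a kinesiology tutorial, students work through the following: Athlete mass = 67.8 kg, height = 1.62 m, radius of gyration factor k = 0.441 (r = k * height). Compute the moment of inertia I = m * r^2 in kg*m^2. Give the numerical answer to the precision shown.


r = k * height = 0.441 * 1.62 = 0.71442 m
r^2 = 0.71442^2 = 0.510396
I = 67.8 * 0.510396 = 34.605 kg*m^2

34.605 kg*m^2


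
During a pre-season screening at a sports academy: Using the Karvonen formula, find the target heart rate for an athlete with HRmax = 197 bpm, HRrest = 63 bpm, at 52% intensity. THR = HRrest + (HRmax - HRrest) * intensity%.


HRR = 197 - 63 = 134
THR = 63 + 134 * 0.52
= 63 + 69.68
= 132.68 bpm

132.68 bpm


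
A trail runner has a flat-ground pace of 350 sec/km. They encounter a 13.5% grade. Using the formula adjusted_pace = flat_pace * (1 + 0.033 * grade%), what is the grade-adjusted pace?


Grade factor = 1 + 0.033 * 13.5 = 1.4455
Adjusted = 350 * 1.4455 = 505.93 sec/km

505.93 s/km


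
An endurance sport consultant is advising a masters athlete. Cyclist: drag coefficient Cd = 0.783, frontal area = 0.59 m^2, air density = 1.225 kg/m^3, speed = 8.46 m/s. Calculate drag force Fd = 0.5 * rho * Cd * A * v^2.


v^2 = 8.46^2 = 71.5716
Fd = 0.5 * 1.225 * 0.783 * 0.59 * 71.5716
= 20.252 N

20.252 N


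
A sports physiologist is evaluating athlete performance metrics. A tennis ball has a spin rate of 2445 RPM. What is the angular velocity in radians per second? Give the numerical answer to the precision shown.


Convert RPM to rad/s: multiply by 2*pi and divide by 60
omega = 2445 * 2 * pi / 60
= 256.04 rad/s

256.04 rad/s


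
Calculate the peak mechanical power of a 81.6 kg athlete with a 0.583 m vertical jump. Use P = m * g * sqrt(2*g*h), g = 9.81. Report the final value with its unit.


First, sqrt(2gh) = sqrt(2 * 9.81 * 0.583)
= sqrt(11.43846) = 3.382079 m/s
Power = 81.6 * 9.81 * 3.382079 = 2707.34 W

2707.34 W


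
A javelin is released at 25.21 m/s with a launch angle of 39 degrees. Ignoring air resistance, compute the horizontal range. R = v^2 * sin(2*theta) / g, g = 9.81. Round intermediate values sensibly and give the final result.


Launch speed squared = 635.5441
sin(2 * 39 deg) = 0.978148
Range = 635.5441 * 0.978148 / 9.81
= 63.37 m

63.37 m


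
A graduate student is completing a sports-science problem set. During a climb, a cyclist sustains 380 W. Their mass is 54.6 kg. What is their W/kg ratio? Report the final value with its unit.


Power-to-weight = 380 W / 54.6 kg
= 6.96 W/kg

6.96 W/kg


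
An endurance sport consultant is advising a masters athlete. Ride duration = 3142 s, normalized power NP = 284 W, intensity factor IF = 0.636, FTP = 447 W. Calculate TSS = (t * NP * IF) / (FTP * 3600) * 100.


Numerator = 3142 * 284 * 0.636 = 567520.608
Denominator = 447 * 3600 = 1609200
TSS = 567520.608 / 1609200 * 100
= 35.27

35.27 TSS


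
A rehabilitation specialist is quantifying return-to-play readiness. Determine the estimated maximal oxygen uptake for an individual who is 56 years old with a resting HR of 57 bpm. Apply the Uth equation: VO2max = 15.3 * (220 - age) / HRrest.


HRmax = 220 - 56 = 164
VO2max = 15.3 * (164 / 57)
= 15.3 * 2.8772
= 44.02 mL/kg/min

44.02 mL/kg/min


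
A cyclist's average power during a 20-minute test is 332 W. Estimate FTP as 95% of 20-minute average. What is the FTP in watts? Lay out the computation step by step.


FTP = 20-min power * 0.95
= 332 * 0.95
= 315.4 W

315.4 W


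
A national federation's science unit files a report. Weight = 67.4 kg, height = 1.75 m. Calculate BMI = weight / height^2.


height^2 = 1.75^2 = 3.0625
BMI = 67.4 / 3.0625 = 22.01 kg/m^2

22.01 kg/m^2


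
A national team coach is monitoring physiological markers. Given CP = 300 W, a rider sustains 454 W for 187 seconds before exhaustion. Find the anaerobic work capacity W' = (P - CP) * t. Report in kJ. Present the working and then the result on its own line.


Excess power = 454 - 300 = 154 W
Work above CP = 154 * 187 = 28798 J
W' = 28.798 kJ

28.798 kJ


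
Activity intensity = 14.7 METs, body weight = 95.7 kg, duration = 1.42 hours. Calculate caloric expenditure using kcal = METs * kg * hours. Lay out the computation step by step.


kcal = 14.7 * 95.7 * 1.42
= 1406.79 * 1.42
= 1997.64 kcal

1997.64 kcal


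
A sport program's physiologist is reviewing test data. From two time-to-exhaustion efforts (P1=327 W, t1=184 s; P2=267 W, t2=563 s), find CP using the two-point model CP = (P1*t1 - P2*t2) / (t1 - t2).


Work in trial 1 = 60168 J
Work in trial 2 = 150321 J
Delta work = -90153 J
Delta time = -379 s
CP = -90153 / -379 = 237.87 W

237.87 W


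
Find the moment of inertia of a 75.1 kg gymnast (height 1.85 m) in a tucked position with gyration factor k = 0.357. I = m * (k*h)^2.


Radius of gyration = 0.357 * 1.85 = 0.66045 m
I = 75.1 * 0.66045^2
= 75.1 * 0.436194
= 32.758 kg*m^2

32.758 kg*m^2


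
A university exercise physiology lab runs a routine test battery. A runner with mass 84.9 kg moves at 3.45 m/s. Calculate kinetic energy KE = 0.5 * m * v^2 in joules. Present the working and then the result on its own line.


v^2 = 3.45^2 = 11.9025
KE = 0.5 * 84.9 * 11.9025
= 505.26 J

505.26 J


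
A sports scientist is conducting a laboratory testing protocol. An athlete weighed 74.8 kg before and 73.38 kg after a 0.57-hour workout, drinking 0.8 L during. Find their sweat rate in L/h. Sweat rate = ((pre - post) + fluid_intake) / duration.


Body mass change = 1.42 kg
Total sweat loss = 1.42 + 0.8 = 2.22 L
Rate = 2.22 / 0.57 = 3.895 L/h

3.895 L/h


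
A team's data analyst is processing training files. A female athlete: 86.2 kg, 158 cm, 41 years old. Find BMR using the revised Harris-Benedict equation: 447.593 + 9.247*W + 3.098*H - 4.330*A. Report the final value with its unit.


Intercept = 447.593
Weight contribution = 9.247 * 86.2 = 797.0914
Height contribution = 3.098 * 158 = 489.484
Age contribution = 4.33 * 41 = 177.53
BMR = 447.593 + 797.0914 + 489.484 - 177.53
= 1556.64 kcal/day

1556.64 kcal/day


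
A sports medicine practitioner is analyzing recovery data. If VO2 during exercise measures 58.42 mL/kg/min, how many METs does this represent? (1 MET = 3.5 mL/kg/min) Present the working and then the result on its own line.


METs = VO2 / 3.5 = 58.42 / 3.5 = 16.69

16.69 METs


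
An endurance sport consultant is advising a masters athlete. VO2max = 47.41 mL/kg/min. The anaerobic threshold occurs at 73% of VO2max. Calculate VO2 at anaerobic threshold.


AT fraction = 73 / 100 = 0.73
AT VO2 = 47.41 * 0.73
= 34.61 mL/kg/min

34.61 mL/kg/min


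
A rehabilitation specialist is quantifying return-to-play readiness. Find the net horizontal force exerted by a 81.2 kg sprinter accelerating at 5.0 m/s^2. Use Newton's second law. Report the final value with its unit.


Newton's second law: F = m * a
F = 81.2 * 5.0 = 406.0 N

406.0 N


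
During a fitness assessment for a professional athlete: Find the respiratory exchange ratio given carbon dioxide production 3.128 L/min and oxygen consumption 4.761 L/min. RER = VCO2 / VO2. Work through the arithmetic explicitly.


VCO2 = 3.128 L/min
VO2 = 4.761 L/min
RER = 3.128 / 4.761 = 0.657

0.657


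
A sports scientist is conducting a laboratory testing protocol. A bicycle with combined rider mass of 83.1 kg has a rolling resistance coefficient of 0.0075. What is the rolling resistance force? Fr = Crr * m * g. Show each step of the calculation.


Fr = 0.0075 * 83.1 * 9.81
= 0.62325 * 9.81
= 6.114 N

6.114 N


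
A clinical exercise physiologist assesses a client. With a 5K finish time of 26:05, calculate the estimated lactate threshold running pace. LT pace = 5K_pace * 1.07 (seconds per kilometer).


Race duration = 1565 s for 5 km
Average pace = 1565 / 5 = 313.0 s/km
LT pace = 313.0 * 1.07
= 334.91 s/km

334.91 s/km


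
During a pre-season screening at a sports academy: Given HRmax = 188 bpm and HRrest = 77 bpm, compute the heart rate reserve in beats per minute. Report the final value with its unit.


Heart rate reserve = maximum HR minus resting HR
HRR = 188 - 77 = 111 bpm

111 bpm


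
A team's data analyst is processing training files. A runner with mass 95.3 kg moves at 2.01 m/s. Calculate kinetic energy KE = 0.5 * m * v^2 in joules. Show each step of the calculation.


v^2 = 2.01^2 = 4.0401
KE = 0.5 * 95.3 * 4.0401
= 192.51 J

192.51 J


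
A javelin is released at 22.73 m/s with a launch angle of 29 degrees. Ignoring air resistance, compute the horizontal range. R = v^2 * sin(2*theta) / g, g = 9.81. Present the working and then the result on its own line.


Launch speed squared = 516.6529
sin(2 * 29 deg) = 0.848048
Range = 516.6529 * 0.848048 / 9.81
= 44.663 m

44.663 m


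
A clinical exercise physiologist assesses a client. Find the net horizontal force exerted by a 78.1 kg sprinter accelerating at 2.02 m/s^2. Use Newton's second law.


Newton's second law: F = m * a
F = 78.1 * 2.02 = 157.76 N

157.76 N


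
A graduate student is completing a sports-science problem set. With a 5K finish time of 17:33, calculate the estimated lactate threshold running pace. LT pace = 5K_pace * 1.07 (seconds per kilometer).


Race duration = 1053 s for 5 km
Average pace = 1053 / 5 = 210.6 s/km
LT pace = 210.6 * 1.07
= 225.34 s/km

225.34 s/km


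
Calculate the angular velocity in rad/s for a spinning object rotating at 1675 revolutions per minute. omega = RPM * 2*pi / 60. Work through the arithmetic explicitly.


omega = RPM * 2*pi / 60
= 1675 * 6.28318531 / 60
= 175.406 rad/s

175.406 rad/s


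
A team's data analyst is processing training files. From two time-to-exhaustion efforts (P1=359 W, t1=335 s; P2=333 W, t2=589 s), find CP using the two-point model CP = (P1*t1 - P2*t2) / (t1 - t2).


Work in trial 1 = 120265 J
Work in trial 2 = 196137 J
Delta work = -75872 J
Delta time = -254 s
CP = -75872 / -254 = 298.71 W

298.71 W


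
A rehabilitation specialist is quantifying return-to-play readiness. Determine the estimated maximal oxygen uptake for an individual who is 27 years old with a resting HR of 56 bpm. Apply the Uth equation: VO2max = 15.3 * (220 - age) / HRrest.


HRmax = 220 - 27 = 193
VO2max = 15.3 * (193 / 56)
= 15.3 * 3.4464
= 52.73 mL/kg/min

52.73 mL/kg/min


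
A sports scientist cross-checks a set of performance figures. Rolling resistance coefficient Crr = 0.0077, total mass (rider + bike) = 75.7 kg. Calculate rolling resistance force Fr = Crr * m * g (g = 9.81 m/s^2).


Fr = Crr * m * g
= 0.0077 * 75.7 * 9.81
= 5.718 N

5.718 N


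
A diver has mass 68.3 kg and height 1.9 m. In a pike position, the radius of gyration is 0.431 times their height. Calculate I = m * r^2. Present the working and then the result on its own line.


r = 0.431 * 1.9 = 0.8189 m
I = m * r^2 = 68.3 * 0.670597 = 45.802 kg*m^2

45.802 kg*m^2


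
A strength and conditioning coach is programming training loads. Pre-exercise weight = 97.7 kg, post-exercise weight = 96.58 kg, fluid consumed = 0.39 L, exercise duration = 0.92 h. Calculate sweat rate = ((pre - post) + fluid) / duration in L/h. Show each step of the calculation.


Weight loss = 97.7 - 96.58 = 1.12 kg (approx L)
Total sweat = 1.12 + 0.39 = 1.51 L
Sweat rate = 1.51 / 0.92 = 1.641 L/h

1.641 L/h


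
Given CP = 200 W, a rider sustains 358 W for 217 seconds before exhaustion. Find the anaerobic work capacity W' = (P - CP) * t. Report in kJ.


Excess power = 358 - 200 = 158 W
Work above CP = 158 * 217 = 34286 J
W' = 34.286 kJ

34.286 kJ


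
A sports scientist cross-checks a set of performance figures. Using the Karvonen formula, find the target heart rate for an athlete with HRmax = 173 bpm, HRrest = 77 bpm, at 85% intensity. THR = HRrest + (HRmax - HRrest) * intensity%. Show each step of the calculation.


HRR = 173 - 77 = 96
THR = 77 + 96 * 0.85
= 77 + 81.6
= 158.6 bpm

158.6 bpm
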